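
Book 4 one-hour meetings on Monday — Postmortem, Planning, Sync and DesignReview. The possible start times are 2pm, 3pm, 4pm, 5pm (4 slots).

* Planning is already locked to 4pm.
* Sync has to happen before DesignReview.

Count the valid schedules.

24

Splitting on Postmortem: it can be 2pm (6), 3pm (6), 4pm (6), 5pm (6). Listing each branch's schedules as (Planning, Sync, DesignReview):
Postmortem=2pm: (4pm,2pm,3pm) (4pm,2pm,4pm) (4pm,2pm,5pm) (4pm,3pm,4pm) (4pm,3pm,5pm) (4pm,4pm,5pm) — 6.
Postmortem=3pm: (4pm,2pm,3pm) (4pm,2pm,4pm) (4pm,2pm,5pm) (4pm,3pm,4pm) (4pm,3pm,5pm) (4pm,4pm,5pm) — 6.
Postmortem=4pm: (4pm,2pm,3pm) (4pm,2pm,4pm) (4pm,2pm,5pm) (4pm,3pm,4pm) (4pm,3pm,5pm) (4pm,4pm,5pm) — 6.
Postmortem=5pm: (4pm,2pm,3pm) (4pm,2pm,4pm) (4pm,2pm,5pm) (4pm,3pm,4pm) (4pm,3pm,5pm) (4pm,4pm,5pm) — 6.
Summing: 6 + 6 + 6 + 6 = 24.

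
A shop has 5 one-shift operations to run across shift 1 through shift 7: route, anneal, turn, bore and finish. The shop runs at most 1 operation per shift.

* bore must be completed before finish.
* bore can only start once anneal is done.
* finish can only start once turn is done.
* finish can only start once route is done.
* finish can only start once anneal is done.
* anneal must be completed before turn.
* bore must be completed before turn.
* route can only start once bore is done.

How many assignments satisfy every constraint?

Splitting on route: it can be shift 3 (6), shift 4 (12), shift 5 (14), shift 6 (10). Listing each branch's schedules as (anneal, turn, bore, finish) by shift number:
route=shift 3: (1,4,2,5) (1,4,2,6) (1,4,2,7) (1,5,2,6) (1,5,2,7) (1,6,2,7) — 6.
route=shift 4: (1,3,2,5) (1,3,2,6) (1,3,2,7) (1,5,2,6) (1,5,2,7) (1,5,3,6) (1,5,3,7) (1,6,2,7) (1,6,3,7) (2,5,3,6) (2,5,3,7) (2,6,3,7) — 12.
route=shift 5: (1,3,2,6) (1,3,2,7) (1,4,2,6) (1,4,2,7) (1,4,3,6) (1,4,3,7) (1,6,2,7) (1,6,3,7) (1,6,4,7) (2,4,3,6) (2,4,3,7) (2,6,3,7) (2,6,4,7) (3,6,4,7) — 14.
route=shift 6: (1,3,2,7) (1,4,2,7) (1,4,3,7) (1,5,2,7) (1,5,3,7) (1,5,4,7) (2,4,3,7) (2,5,3,7) (2,5,4,7) (3,5,4,7) — 10.
Summing: 6 + 12 + 14 + 10 = 42.

42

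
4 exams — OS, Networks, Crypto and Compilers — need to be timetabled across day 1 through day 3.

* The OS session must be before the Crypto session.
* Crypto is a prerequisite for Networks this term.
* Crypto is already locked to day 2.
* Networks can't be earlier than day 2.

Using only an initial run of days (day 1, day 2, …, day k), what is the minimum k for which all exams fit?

3

The precedence chain requires at least 3 distinct days.
3 works (last occupied day: day 3): for example Networks in day 3; Compilers in day 1; Crypto in day 2; OS in day 1.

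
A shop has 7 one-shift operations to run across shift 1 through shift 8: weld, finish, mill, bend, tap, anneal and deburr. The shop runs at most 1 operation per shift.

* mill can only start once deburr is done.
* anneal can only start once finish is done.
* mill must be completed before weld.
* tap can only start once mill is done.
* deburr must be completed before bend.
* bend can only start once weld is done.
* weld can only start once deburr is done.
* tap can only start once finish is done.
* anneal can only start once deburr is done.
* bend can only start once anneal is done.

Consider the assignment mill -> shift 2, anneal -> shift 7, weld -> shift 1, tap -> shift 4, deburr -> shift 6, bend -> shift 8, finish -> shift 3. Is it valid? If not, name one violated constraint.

tap can only start once mill is done — holds.
anneal can only start once deburr is done — holds.
anneal can only start once finish is done — holds.
mill can only start once deburr is done — violated.
weld can only start once deburr is done — violated.
mill must be completed before weld — violated.
deburr must be completed before bend — holds.
tap can only start once finish is done — holds.
bend can only start once anneal is done — holds.
bend can only start once weld is done — holds.
The shop runs at most 1 operation per shift — holds.

Invalid. weld can only start once deburr is done.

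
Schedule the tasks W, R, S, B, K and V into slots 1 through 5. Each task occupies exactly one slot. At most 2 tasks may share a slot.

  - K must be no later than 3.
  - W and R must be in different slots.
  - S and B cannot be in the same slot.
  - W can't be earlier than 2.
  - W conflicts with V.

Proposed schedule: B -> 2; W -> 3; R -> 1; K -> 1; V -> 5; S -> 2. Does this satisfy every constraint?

S and B cannot be in the same slot — violated.
W conflicts with V — holds.
W can't be earlier than 2 — holds.
W and R must be in different slots — holds.
At most 2 tasks may share a slot — holds.
K must be no later than 3 — holds.

Invalid. S and B cannot be in the same slot.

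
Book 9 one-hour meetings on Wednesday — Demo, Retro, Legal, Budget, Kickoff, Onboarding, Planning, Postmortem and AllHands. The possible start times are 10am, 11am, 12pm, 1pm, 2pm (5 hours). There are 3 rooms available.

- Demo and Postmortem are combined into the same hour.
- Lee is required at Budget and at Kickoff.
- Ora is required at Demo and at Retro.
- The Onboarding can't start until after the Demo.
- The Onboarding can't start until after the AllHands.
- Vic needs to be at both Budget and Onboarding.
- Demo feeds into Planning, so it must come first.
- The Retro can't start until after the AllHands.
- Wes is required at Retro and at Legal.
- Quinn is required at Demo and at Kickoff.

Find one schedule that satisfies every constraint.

Planning -> 11am, Onboarding -> 11am, Postmortem -> 10am, Kickoff -> 1pm, Retro -> 11am, AllHands -> 10am, Demo -> 10am, Legal -> 12pm, Budget -> 12pm

Checking: Demo(10am) before Onboarding(11am); AllHands(10am) before Onboarding(11am); Demo(10am) before Planning(11am); AllHands(10am) before Retro(11am); Demo(10am) != Kickoff(1pm); Budget(12pm) != Onboarding(11am); Budget(12pm) != Kickoff(1pm); Retro(11am) != Legal(12pm); Demo(10am) != Retro(11am); Demo = Postmortem = 10am; max 3 per hour (cap 3).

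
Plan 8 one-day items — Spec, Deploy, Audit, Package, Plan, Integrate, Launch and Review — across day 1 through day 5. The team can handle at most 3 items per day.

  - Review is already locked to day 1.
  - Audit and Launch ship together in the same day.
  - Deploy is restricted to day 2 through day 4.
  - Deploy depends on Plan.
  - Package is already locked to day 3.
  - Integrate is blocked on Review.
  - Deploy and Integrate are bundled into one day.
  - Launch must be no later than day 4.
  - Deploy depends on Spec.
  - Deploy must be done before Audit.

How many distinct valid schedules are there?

6

Splitting on Spec: it can be day 1 (4), day 2 (2). Listing each branch's schedules as (Deploy, Audit, Package, Plan, Integrate, Launch, Review) by day number:
Spec=day 1: (2,3,3,1,2,3,1) (2,4,3,1,2,4,1) (3,4,3,1,3,4,1) (3,4,3,2,3,4,1) — 4.
Spec=day 2: (3,4,3,1,3,4,1) (3,4,3,2,3,4,1) — 2.
Summing: 4 + 2 = 6.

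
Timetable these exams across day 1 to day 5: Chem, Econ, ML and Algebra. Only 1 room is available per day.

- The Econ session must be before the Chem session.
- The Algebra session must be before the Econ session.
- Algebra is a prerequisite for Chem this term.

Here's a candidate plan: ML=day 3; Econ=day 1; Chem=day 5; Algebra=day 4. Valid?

Algebra is a prerequisite for Chem this term — holds.
The Algebra session must be before the Econ session — violated.
Only 1 room is available per day — holds.
The Econ session must be before the Chem session — holds.

No. The Algebra session must be before the Econ session is not satisfied.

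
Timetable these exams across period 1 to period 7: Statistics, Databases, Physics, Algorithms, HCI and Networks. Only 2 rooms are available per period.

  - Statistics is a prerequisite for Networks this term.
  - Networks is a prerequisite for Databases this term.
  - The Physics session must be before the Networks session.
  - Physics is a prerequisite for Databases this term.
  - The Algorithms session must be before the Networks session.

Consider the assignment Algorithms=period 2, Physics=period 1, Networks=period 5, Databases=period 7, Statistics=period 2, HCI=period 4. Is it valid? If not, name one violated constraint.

Yes

Networks is a prerequisite for Databases this term — holds.
The Physics session must be before the Networks session — holds.
Only 2 rooms are available per period — holds.
Physics is a prerequisite for Databases this term — holds.
Statistics is a prerequisite for Networks this term — holds.
The Algorithms session must be before the Networks session — holds.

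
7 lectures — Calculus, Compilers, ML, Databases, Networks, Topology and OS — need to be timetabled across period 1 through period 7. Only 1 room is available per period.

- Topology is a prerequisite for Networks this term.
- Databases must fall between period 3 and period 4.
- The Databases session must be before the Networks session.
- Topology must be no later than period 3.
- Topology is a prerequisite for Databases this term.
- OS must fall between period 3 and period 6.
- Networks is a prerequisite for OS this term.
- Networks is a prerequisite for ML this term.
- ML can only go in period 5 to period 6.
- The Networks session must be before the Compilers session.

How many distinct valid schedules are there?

4

Enumerating: OS=period 6, Networks=period 4, Topology=period 1, ML=period 5, Compilers=period 7, Calculus=period 2, Databases=period 3 | Databases=period 3; OS=period 6; Calculus=period 1; Compilers=period 7; ML=period 5; Topology=period 2; Networks=period 4 | Databases -> period 3; Networks -> period 4; Topology -> period 1; OS -> period 5; Calculus -> period 2; Compilers -> period 7; ML -> period 6 | ML in period 6; OS in period 5; Topology in period 2; Networks in period 4; Databases in period 3; Compilers in period 7; Calculus in period 1.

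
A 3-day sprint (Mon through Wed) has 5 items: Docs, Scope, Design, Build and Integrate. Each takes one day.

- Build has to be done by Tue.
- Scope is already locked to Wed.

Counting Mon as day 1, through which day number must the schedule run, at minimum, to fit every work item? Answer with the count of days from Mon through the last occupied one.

Scope can't be placed before Wed — that is day 3 counting from Mon — so the schedule must run through at least 3 days.
3 works (last occupied day: Wed): for example Design in Mon, Docs in Mon, Integrate in Mon, Scope in Wed, Build in Mon.

3 days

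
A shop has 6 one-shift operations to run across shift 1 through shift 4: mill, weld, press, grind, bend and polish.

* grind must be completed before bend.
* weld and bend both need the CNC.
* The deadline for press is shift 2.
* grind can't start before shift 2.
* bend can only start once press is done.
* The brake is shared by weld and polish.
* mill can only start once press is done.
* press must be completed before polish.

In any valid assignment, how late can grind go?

shift 3

Grind is available from shift 2; downstream work caps grind at shift 3.
grind at shift 3 is achievable: grind=shift 3; polish=shift 2; bend=shift 4; press=shift 1; weld=shift 1; mill=shift 2.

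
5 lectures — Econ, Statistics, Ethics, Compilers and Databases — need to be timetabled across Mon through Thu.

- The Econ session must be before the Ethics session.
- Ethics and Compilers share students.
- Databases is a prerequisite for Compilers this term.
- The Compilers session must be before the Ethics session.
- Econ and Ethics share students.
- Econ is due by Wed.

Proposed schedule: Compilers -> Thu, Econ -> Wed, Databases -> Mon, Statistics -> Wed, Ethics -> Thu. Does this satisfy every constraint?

Econ and Ethics share students — holds.
Ethics and Compilers share students — violated.
The Econ session must be before the Ethics session — holds.
The Compilers session must be before the Ethics session — violated.
Databases is a prerequisite for Compilers this term — holds.
Econ is due by Wed — holds.

Invalid. Ethics and Compilers share students.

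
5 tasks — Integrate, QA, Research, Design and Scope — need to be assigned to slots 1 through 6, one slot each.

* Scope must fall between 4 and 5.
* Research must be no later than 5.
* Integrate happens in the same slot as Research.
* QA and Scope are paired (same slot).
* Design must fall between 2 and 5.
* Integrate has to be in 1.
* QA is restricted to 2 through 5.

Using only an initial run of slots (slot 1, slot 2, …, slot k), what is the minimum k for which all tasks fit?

4 slots

Scope can't be placed before 4, so the schedule must run through at least slot 4.
4 works (last occupied slot: 4): for example Integrate -> 1; Scope -> 4; QA -> 4; Design -> 2; Research -> 1.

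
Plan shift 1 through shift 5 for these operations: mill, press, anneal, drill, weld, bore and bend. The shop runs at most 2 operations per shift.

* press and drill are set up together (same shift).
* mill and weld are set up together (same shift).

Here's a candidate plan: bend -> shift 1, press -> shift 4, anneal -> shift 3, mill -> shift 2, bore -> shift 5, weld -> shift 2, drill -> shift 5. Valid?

press and drill are set up together (same shift) — violated.
The shop runs at most 2 operations per shift — holds.
mill and weld are set up together (same shift) — holds.

No. press and drill are set up together (same shift) is not satisfied.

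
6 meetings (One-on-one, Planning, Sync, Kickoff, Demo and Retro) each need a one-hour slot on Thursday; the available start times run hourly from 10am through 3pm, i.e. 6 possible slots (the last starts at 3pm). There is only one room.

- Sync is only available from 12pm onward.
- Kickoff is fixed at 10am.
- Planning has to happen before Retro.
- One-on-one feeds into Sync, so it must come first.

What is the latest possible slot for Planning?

2pm

Downstream work caps Planning at 2pm.
Planning at 2pm is achievable: Kickoff in 10am; Demo in 1pm; Retro in 3pm; Planning in 2pm; One-on-one in 11am; Sync in 12pm.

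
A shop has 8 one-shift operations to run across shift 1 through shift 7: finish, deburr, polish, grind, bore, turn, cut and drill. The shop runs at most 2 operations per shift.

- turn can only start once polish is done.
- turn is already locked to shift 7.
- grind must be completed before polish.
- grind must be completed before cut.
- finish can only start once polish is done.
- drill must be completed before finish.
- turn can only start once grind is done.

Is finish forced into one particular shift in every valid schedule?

finish can be shift 3 (e.g. drill=shift 1, turn=shift 7, finish=shift 3, deburr=shift 3, polish=shift 2, grind=shift 1, bore=shift 4, cut=shift 2) or shift 4 (e.g. deburr -> shift 3, grind -> shift 1, drill -> shift 1, polish -> shift 2, cut -> shift 2, finish -> shift 4, bore -> shift 3, turn -> shift 7).

No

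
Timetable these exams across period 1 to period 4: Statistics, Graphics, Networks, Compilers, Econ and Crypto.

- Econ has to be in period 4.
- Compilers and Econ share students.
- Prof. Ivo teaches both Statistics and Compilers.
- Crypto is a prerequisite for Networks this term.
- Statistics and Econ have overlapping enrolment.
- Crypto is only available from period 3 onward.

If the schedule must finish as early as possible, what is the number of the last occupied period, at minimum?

period 4

The precedence chain requires at least 2 distinct periods.
Econ can't be placed before period 4, so the schedule must run through at least period 4.
4 works (last occupied period: period 4): for example Statistics=period 1; Networks=period 4; Graphics=period 1; Crypto=period 3; Econ=period 4; Compilers=period 2.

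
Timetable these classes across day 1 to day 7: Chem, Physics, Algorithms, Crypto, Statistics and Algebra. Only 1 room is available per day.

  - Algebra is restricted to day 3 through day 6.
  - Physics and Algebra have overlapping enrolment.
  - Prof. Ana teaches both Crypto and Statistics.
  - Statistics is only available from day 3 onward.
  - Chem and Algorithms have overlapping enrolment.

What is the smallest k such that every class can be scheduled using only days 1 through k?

With at most 1 per day and 6 classes, at least 6 days are needed.
Statistics can't be placed before day 3, so the schedule must run through at least day 3.
6 works (last occupied day: day 6): for example Physics in day 2; Crypto in day 6; Algebra in day 4; Algorithms in day 5; Statistics in day 3; Chem in day 1.

6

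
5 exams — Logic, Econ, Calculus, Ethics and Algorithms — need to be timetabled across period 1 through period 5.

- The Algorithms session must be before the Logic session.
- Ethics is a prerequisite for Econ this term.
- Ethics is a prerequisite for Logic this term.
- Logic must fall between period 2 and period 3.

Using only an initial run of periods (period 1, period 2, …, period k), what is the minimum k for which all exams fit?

2 periods

The precedence chain requires at least 2 distinct periods.
2 works (last occupied period: period 2): for example Econ in period 2; Logic in period 2; Algorithms in period 1; Ethics in period 1; Calculus in period 1.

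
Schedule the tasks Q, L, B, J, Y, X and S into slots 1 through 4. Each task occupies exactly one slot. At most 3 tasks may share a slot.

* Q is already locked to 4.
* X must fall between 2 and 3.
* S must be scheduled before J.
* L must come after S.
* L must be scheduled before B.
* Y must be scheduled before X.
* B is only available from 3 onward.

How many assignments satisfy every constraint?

Splitting on L: it can be 2 (18), 3 (15). Listing each branch's schedules as (Q, B, J, Y, X, S):
L=2: (4,3,2,1,2,1) (4,3,2,1,3,1) (4,3,2,2,3,1) (4,3,3,1,2,1) (4,3,3,1,3,1) (4,3,3,2,3,1) (4,3,4,1,2,1) (4,3,4,1,3,1) (4,3,4,2,3,1) (4,4,2,1,2,1) (4,4,2,1,3,1) (4,4,2,2,3,1) (4,4,3,1,2,1) (4,4,3,1,3,1) (4,4,3,2,3,1) (4,4,4,1,2,1) (4,4,4,1,3,1) (4,4,4,2,3,1) — 18.
L=3: (4,4,2,1,2,1) (4,4,2,1,3,1) (4,4,2,2,3,1) (4,4,3,1,2,1) (4,4,3,1,2,2) (4,4,3,1,3,1) (4,4,3,1,3,2) (4,4,3,2,3,1) (4,4,3,2,3,2) (4,4,4,1,2,1) (4,4,4,1,2,2) (4,4,4,1,3,1) (4,4,4,1,3,2) (4,4,4,2,3,1) (4,4,4,2,3,2) — 15.
Summing: 18 + 15 = 33.

33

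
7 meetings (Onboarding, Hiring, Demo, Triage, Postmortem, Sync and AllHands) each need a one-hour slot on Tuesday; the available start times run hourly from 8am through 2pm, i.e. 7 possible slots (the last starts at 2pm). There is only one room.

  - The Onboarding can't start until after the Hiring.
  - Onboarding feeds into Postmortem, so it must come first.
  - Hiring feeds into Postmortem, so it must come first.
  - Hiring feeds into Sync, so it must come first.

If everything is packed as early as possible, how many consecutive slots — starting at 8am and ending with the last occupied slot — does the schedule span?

The precedence chain requires at least 3 distinct slots.
With at most 1 per slot and 7 meetings, at least 7 slots are needed.
7 works (last occupied slot: 2pm): for example Onboarding=9am, AllHands=2pm, Postmortem=10am, Sync=11am, Demo=12pm, Hiring=8am, Triage=1pm.

7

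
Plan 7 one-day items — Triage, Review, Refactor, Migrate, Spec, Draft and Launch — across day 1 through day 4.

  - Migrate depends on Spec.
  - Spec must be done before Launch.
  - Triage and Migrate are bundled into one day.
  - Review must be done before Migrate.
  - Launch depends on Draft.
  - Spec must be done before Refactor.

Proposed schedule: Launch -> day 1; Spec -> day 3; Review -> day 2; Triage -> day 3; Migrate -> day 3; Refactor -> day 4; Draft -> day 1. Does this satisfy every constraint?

Launch depends on Draft — violated.
Spec must be done before Refactor — holds.
Migrate depends on Spec — violated.
Review must be done before Migrate — holds.
Triage and Migrate are bundled into one day — holds.
Spec must be done before Launch — violated.

Invalid. Spec must be done before Launch.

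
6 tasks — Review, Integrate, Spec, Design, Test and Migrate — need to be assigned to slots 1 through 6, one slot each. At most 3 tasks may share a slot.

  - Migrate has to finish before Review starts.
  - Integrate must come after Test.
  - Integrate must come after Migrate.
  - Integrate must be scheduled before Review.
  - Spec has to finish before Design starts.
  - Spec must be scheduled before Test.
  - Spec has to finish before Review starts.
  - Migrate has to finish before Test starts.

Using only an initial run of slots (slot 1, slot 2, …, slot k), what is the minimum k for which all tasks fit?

The precedence chain requires at least 4 distinct slots.
With at most 3 per slot and 6 tasks, at least 2 slots are needed.
4 works (last occupied slot: 4): for example Test=2; Spec=1; Integrate=3; Migrate=1; Design=2; Review=4.

4 slots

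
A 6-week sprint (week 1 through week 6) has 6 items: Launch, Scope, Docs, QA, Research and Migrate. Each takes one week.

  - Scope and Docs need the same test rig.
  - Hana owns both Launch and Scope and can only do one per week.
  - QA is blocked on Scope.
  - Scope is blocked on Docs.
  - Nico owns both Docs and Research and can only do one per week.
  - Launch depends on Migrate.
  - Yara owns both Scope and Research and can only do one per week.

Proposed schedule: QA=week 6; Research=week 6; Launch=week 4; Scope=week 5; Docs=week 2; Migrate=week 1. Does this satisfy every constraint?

Yes, all constraints hold

QA is blocked on Scope — holds.
Hana owns both Launch and Scope and can only do one per week — holds.
Scope and Docs need the same test rig — holds.
Launch depends on Migrate — holds.
Yara owns both Scope and Research and can only do one per week — holds.
Nico owns both Docs and Research and can only do one per week — holds.
Scope is blocked on Docs — holds.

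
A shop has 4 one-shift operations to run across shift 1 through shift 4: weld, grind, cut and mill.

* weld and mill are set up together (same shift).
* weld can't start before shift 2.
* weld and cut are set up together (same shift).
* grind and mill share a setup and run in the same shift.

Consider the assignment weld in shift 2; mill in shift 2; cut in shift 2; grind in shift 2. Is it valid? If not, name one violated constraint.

Yes

weld and cut are set up together (same shift) — holds.
grind and mill share a setup and run in the same shift — holds.
weld and mill are set up together (same shift) — holds.
weld can't start before shift 2 — holds.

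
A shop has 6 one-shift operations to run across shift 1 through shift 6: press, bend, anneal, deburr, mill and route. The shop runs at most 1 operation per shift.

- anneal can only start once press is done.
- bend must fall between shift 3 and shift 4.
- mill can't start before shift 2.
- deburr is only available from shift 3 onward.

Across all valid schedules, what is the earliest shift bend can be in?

shift 3

Bend is available from shift 3; bend's own window allows nothing later than shift 4.
bend at shift 3 is achievable: route=shift 6; anneal=shift 5; deburr=shift 4; bend=shift 3; mill=shift 2; press=shift 1.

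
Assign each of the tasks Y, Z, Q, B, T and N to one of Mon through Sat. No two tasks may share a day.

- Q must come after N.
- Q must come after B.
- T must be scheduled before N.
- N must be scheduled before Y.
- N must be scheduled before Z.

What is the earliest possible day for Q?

Precedence pushes Q to at least Wed.
Q at Thu is achievable: N=Tue, Z=Sat, Q=Thu, B=Wed, Y=Fri, T=Mon.
Nothing earlier works — the capacity limit rule out every day before Thu.

Thu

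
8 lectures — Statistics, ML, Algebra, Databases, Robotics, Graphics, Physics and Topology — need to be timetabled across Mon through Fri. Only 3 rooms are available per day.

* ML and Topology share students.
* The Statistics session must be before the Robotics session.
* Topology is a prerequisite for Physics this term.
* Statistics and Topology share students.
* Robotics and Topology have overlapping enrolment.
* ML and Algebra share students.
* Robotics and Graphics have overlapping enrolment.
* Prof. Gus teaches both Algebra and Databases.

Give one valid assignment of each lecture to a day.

Topology -> Wed, ML -> Mon, Robotics -> Tue, Physics -> Thu, Statistics -> Mon, Algebra -> Tue, Graphics -> Wed, Databases -> Mon

Checking: Statistics(Mon) before Robotics(Tue); Topology(Wed) before Physics(Thu); Statistics(Mon) != Topology(Wed); Algebra(Tue) != Databases(Mon); ML(Mon) != Algebra(Tue); ML(Mon) != Topology(Wed); Robotics(Tue) != Graphics(Wed); Robotics(Tue) != Topology(Wed); max 3 per day (cap 3).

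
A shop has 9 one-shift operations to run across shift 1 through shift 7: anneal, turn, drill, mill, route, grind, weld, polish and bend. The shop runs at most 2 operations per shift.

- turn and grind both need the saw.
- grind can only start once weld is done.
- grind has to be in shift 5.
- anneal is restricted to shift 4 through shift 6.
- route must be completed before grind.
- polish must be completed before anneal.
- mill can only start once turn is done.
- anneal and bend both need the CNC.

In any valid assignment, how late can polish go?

Downstream work caps polish at shift 5.
polish at shift 5 is achievable: anneal=shift 6; polish=shift 5; turn=shift 1; weld=shift 2; route=shift 1; grind=shift 5; drill=shift 3; bend=shift 3; mill=shift 2.

shift 5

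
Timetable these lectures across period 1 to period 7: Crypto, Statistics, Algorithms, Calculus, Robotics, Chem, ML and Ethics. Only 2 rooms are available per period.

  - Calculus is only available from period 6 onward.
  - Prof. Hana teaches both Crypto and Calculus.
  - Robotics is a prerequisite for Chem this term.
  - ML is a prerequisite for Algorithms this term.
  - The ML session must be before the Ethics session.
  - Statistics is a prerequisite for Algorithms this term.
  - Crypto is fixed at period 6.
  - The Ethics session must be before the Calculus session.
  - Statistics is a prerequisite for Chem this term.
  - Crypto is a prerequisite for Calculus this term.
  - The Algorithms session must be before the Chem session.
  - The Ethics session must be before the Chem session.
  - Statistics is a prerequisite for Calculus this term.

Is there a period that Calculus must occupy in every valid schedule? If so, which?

Calculus's window is period 6–period 7.
Crypto is fixed at period 6, and Calculus can't share a period with Crypto.
So Calculus must be period 7.

period 7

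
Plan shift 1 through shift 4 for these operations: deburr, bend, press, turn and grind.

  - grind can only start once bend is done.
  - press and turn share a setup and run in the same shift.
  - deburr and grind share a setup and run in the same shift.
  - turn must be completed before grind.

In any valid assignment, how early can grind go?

Precedence pushes grind to at least shift 2.
grind at shift 2 is achievable: grind -> shift 2, press -> shift 1, turn -> shift 1, deburr -> shift 2, bend -> shift 1.

shift 2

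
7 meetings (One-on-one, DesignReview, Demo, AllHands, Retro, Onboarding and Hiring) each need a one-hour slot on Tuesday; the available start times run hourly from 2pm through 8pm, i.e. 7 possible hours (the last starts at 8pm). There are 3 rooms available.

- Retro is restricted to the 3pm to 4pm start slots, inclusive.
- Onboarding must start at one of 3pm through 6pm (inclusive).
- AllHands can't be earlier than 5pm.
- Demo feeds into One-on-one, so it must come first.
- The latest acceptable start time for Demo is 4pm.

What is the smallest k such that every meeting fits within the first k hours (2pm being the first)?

The precedence chain requires at least 2 distinct hours.
With at most 3 per hour and 7 meetings, at least 3 hours are needed.
AllHands can't be placed before 5pm — that is hour 4 counting from 2pm — so the schedule must run through at least 4 hours.
4 works (last occupied hour: 5pm): for example Hiring -> 2pm, Demo -> 2pm, Onboarding -> 3pm, DesignReview -> 2pm, One-on-one -> 3pm, AllHands -> 5pm, Retro -> 3pm.

4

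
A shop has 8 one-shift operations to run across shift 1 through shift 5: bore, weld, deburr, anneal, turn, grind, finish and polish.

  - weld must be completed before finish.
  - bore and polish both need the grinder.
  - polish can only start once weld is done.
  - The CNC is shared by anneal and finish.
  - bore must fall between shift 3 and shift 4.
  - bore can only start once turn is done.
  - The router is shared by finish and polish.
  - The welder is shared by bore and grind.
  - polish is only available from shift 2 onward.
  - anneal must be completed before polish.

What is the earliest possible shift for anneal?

shift 1

Downstream work caps anneal at shift 4.
anneal at shift 1 is achievable: finish in shift 3; polish in shift 2; weld in shift 1; grind in shift 1; deburr in shift 1; bore in shift 3; anneal in shift 1; turn in shift 1.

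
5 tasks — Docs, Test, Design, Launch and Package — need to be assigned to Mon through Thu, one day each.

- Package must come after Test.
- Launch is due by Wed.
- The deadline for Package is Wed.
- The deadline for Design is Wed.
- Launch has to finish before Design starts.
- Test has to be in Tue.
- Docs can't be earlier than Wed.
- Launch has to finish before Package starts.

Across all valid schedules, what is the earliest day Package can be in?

Wed

Precedence pushes Package to at least Wed; Package's own window allows nothing later than Wed.
Package at Wed is achievable: Package in Wed, Test in Tue, Design in Tue, Docs in Wed, Launch in Mon.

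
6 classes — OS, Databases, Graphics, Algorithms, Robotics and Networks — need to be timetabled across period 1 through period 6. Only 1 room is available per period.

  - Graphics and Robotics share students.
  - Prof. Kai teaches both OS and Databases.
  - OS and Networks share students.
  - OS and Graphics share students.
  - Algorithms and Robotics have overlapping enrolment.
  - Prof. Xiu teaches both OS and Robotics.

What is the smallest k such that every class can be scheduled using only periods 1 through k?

6

With at most 1 per period and 6 classes, at least 6 periods are needed.
6 works (last occupied period: period 6): for example Graphics -> period 3, OS -> period 1, Robotics -> period 5, Algorithms -> period 4, Networks -> period 6, Databases -> period 2.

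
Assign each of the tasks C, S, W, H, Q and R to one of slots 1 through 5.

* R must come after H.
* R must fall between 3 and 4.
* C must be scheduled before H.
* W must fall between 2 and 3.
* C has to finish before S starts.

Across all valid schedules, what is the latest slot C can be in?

Downstream work caps C at 2.
C at 2 is achievable: C in 2, H in 3, S in 3, Q in 1, W in 2, R in 4.

2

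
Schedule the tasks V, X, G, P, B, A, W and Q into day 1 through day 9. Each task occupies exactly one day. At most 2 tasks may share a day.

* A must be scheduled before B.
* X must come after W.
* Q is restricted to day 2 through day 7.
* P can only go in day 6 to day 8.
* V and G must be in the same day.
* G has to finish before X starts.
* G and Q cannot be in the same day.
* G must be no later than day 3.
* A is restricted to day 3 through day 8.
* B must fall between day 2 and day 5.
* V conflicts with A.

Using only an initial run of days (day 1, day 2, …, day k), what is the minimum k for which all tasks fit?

6

The precedence chain requires at least 2 distinct days.
With at most 2 per day and 8 tasks, at least 4 days are needed.
P can't be placed before day 6, so the schedule must run through at least day 6.
6 works (last occupied day: day 6): for example G=day 1; P=day 6; B=day 4; A=day 3; Q=day 2; X=day 3; W=day 2; V=day 1.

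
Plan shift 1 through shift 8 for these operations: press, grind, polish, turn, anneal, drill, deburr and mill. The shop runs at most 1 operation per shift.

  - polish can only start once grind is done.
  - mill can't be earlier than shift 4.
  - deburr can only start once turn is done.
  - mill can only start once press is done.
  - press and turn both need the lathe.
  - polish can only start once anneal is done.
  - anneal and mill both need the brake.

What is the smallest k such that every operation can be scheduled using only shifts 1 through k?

The precedence chain requires at least 2 distinct shifts.
With at most 1 per shift and 8 operations, at least 8 shifts are needed.
mill can't be placed before shift 4, so the schedule must run through at least shift 4.
8 works (last occupied shift: shift 8): for example drill in shift 8, grind in shift 2, mill in shift 4, press in shift 1, anneal in shift 3, turn in shift 6, deburr in shift 7, polish in shift 5.

8 shifts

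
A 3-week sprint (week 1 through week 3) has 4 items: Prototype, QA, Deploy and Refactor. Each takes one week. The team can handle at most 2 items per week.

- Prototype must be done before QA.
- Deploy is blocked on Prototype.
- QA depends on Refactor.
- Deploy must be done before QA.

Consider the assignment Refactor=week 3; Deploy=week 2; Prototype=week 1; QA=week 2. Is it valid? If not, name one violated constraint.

Deploy must be done before QA — violated.
The team can handle at most 2 items per week — holds.
Deploy is blocked on Prototype — holds.
Prototype must be done before QA — holds.
QA depends on Refactor — violated.

Invalid. QA depends on Refactor.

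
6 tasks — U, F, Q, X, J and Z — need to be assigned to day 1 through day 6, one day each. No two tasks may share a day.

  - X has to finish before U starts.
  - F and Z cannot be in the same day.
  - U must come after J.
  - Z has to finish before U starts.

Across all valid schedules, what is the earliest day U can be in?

Precedence pushes U to at least day 2.
U at day 4 is achievable: U=day 4, Z=day 3, Q=day 6, F=day 5, J=day 2, X=day 1.
Nothing earlier works — the conflict and capacity constraints rule out every day before day 4.

day 4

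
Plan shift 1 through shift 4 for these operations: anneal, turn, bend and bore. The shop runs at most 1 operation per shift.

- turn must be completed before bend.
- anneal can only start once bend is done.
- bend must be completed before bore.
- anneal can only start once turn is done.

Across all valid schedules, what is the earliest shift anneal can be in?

shift 3

Precedence pushes anneal to at least shift 3.
anneal at shift 3 is achievable: anneal in shift 3; turn in shift 1; bend in shift 2; bore in shift 4.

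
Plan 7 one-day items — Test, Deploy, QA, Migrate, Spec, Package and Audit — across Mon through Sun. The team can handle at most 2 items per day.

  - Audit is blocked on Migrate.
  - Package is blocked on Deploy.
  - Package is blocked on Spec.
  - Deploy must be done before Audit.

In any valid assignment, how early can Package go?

Precedence pushes Package to at least Tue.
Package at Tue is achievable: QA in Thu; Migrate in Tue; Deploy in Mon; Audit in Wed; Test in Wed; Spec in Mon; Package in Tue.

Tue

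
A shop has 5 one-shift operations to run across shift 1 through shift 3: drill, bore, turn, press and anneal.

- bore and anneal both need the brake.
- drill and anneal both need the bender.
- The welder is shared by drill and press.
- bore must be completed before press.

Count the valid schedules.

27

Splitting on drill: it can be shift 1 (15), shift 2 (9), shift 3 (3). Listing each branch's schedules as (bore, turn, press, anneal) by shift number:
drill=shift 1: (1,1,2,2) (1,1,2,3) (1,1,3,2) (1,1,3,3) (1,2,2,2) (1,2,2,3) (1,2,3,2) (1,2,3,3) (1,3,2,2) (1,3,2,3) (1,3,3,2) (1,3,3,3) (2,1,3,3) (2,2,3,3) (2,3,3,3) — 15.
drill=shift 2: (1,1,3,3) (1,2,3,3) (1,3,3,3) (2,1,3,1) (2,1,3,3) (2,2,3,1) (2,2,3,3) (2,3,3,1) (2,3,3,3) — 9.
drill=shift 3: (1,1,2,2) (1,2,2,2) (1,3,2,2) — 3.
Summing: 15 + 9 + 3 = 27.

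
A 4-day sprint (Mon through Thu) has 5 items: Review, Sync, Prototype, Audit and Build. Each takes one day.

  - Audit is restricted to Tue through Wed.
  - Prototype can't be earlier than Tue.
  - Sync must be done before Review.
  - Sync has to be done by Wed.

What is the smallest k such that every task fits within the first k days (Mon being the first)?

2 days

The precedence chain requires at least 2 distinct days.
2 works (last occupied day: Tue): for example Review=Tue; Build=Mon; Audit=Tue; Sync=Mon; Prototype=Tue.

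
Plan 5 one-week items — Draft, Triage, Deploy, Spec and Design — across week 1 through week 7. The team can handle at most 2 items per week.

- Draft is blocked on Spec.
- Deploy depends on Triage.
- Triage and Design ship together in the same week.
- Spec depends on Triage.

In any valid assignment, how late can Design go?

week 5

Design must be in the same week as Triage, which can't be after week 5, so Design is at most week 5.
Design at week 5 is achievable: Draft=week 7, Deploy=week 6, Spec=week 6, Triage=week 5, Design=week 5.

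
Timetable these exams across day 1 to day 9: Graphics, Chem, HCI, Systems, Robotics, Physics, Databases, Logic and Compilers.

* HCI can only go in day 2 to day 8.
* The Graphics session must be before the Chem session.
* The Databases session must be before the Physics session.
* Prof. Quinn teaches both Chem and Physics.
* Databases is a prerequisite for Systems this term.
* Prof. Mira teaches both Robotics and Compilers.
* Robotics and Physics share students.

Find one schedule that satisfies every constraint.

Compilers in day 2, Physics in day 3, Graphics in day 1, Chem in day 2, Robotics in day 1, Databases in day 1, HCI in day 2, Systems in day 2, Logic in day 1

Checking: Databases(day 1) before Physics(day 3); Databases(day 1) before Systems(day 2); Graphics(day 1) before Chem(day 2); Robotics(day 1) != Compilers(day 2); Chem(day 2) != Physics(day 3); Robotics(day 1) != Physics(day 3); HCI=day 2 in [day 2,day 8].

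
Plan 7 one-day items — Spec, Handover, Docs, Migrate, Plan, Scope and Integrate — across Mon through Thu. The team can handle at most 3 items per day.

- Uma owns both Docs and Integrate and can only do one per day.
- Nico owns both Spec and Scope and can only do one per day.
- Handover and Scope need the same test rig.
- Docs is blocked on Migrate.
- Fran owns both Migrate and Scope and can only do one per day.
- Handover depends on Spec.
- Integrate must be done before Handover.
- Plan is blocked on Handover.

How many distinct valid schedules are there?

57

Splitting on Spec: it can be Mon (40), Tue (17). Listing each branch's schedules as (Handover, Docs, Migrate, Plan, Scope, Integrate):
Spec=Mon: (Tue,Tue,Mon,Wed,Wed,Mon) (Tue,Tue,Mon,Wed,Thu,Mon) (Tue,Tue,Mon,Thu,Wed,Mon) (Tue,Tue,Mon,Thu,Thu,Mon) (Tue,Wed,Mon,Wed,Wed,Mon) (Tue,Wed,Mon,Wed,Thu,Mon) (Tue,Wed,Mon,Thu,Wed,Mon) (Tue,Wed,Mon,Thu,Thu,Mon) (Tue,Wed,Tue,Wed,Wed,Mon) (Tue,Wed,Tue,Wed,Thu,Mon) (Tue,Wed,Tue,Thu,Wed,Mon) (Tue,Wed,Tue,Thu,Thu,Mon) (Tue,Thu,Mon,Wed,Wed,Mon) (Tue,Thu,Mon,Wed,Thu,Mon) (Tue,Thu,Mon,Thu,Wed,Mon) (Tue,Thu,Mon,Thu,Thu,Mon) (Tue,Thu,Tue,Wed,Wed,Mon) (Tue,Thu,Tue,Wed,Thu,Mon) (Tue,Thu,Tue,Thu,Wed,Mon) (Tue,Thu,Tue,Thu,Thu,Mon) (Tue,Thu,Wed,Wed,Thu,Mon) (Tue,Thu,Wed,Thu,Thu,Mon) (Wed,Tue,Mon,Thu,Tue,Mon) (Wed,Tue,Mon,Thu,Thu,Mon) (Wed,Wed,Mon,Thu,Tue,Mon) (Wed,Wed,Mon,Thu,Tue,Tue) (Wed,Wed,Mon,Thu,Thu,Mon) (Wed,Wed,Mon,Thu,Thu,Tue) (Wed,Wed,Tue,Thu,Thu,Mon) (Wed,Wed,Tue,Thu,Thu,Tue) (Wed,Thu,Mon,Thu,Tue,Mon) (Wed,Thu,Mon,Thu,Tue,Tue) (Wed,Thu,Mon,Thu,Thu,Mon) (Wed,Thu,Mon,Thu,Thu,Tue) (Wed,Thu,Tue,Thu,Thu,Mon) (Wed,Thu,Tue,Thu,Thu,Tue) (Wed,Thu,Wed,Thu,Tue,Mon) (Wed,Thu,Wed,Thu,Tue,Tue) (Wed,Thu,Wed,Thu,Thu,Mon) (Wed,Thu,Wed,Thu,Thu,Tue) — 40.
Spec=Tue: (Wed,Tue,Mon,Thu,Thu,Mon) (Wed,Wed,Mon,Thu,Thu,Mon) (Wed,Wed,Mon,Thu,Thu,Tue) (Wed,Wed,Tue,Thu,Mon,Mon) (Wed,Wed,Tue,Thu,Mon,Tue) (Wed,Wed,Tue,Thu,Thu,Mon) (Wed,Wed,Tue,Thu,Thu,Tue) (Wed,Thu,Mon,Thu,Thu,Mon) (Wed,Thu,Mon,Thu,Thu,Tue) (Wed,Thu,Tue,Thu,Mon,Mon) (Wed,Thu,Tue,Thu,Mon,Tue) (Wed,Thu,Tue,Thu,Thu,Mon) (Wed,Thu,Tue,Thu,Thu,Tue) (Wed,Thu,Wed,Thu,Mon,Mon) (Wed,Thu,Wed,Thu,Mon,Tue) (Wed,Thu,Wed,Thu,Thu,Mon) (Wed,Thu,Wed,Thu,Thu,Tue) — 17.
Summing: 40 + 17 = 57.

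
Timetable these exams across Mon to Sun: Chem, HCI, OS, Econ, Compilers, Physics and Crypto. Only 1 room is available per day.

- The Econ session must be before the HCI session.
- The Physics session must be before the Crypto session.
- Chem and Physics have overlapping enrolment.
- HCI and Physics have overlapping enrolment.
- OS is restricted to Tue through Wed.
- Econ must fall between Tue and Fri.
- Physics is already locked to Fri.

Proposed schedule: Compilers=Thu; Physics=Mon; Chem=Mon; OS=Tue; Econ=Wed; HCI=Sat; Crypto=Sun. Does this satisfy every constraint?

Physics is already locked to Fri — violated.
Econ must fall between Tue and Fri — holds.
The Econ session must be before the HCI session — holds.
HCI and Physics have overlapping enrolment — holds.
OS is restricted to Tue through Wed — holds.
Only 1 room is available per day — violated.
The Physics session must be before the Crypto session — holds.
Chem and Physics have overlapping enrolment — violated.

No. Physics is already locked to Fri is not satisfied.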